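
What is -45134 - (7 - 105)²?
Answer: -54738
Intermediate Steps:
-45134 - (7 - 105)² = -45134 - 1*(-98)² = -45134 - 1*9604 = -45134 - 9604 = -54738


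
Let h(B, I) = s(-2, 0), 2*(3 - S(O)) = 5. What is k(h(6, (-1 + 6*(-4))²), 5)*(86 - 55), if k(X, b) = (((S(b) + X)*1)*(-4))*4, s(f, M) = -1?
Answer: 248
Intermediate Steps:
S(O) = ½ (S(O) = 3 - ½*5 = 3 - 5/2 = ½)
h(B, I) = -1
k(X, b) = -8 - 16*X (k(X, b) = (((½ + X)*1)*(-4))*4 = ((½ + X)*(-4))*4 = (-2 - 4*X)*4 = -8 - 16*X)
k(h(6, (-1 + 6*(-4))²), 5)*(86 - 55) = (-8 - 16*(-1))*(86 - 55) = (-8 + 16)*31 = 8*31 = 248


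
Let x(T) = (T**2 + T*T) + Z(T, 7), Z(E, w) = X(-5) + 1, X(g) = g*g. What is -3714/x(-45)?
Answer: -1857/2038 ≈ -0.91119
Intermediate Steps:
X(g) = g**2
Z(E, w) = 26 (Z(E, w) = (-5)**2 + 1 = 25 + 1 = 26)
x(T) = 26 + 2*T**2 (x(T) = (T**2 + T*T) + 26 = (T**2 + T**2) + 26 = 2*T**2 + 26 = 26 + 2*T**2)
-3714/x(-45) = -3714/(26 + 2*(-45)**2) = -3714/(26 + 2*2025) = -3714/(26 + 4050) = -3714/4076 = -3714*1/4076 = -1857/2038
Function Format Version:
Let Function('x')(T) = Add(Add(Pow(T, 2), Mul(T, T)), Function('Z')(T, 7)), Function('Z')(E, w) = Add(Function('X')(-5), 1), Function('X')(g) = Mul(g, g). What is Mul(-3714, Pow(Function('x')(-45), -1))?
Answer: Rational(-1857, 2038) ≈ -0.91119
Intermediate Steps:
Function('X')(g) = Pow(g, 2)
Function('Z')(E, w) = 26 (Function('Z')(E, w) = Add(Pow(-5, 2), 1) = Add(25, 1) = 26)
Function('x')(T) = Add(26, Mul(2, Pow(T, 2))) (Function('x')(T) = Add(Add(Pow(T, 2), Mul(T, T)), 26) = Add(Add(Pow(T, 2), Pow(T, 2)), 26) = Add(Mul(2, Pow(T, 2)), 26) = Add(26, Mul(2, Pow(T, 2))))
Mul(-3714, Pow(Function('x')(-45), -1)) = Mul(-3714, Pow(Add(26, Mul(2, Pow(-45, 2))), -1)) = Mul(-3714, Pow(Add(26, Mul(2, 2025)), -1)) = Mul(-3714, Pow(Add(26, 4050), -1)) = Mul(-3714, Pow(4076, -1)) = Mul(-3714, Rational(1, 4076)) = Rational(-1857, 2038)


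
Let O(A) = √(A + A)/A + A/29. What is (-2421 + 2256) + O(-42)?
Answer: -4827/29 - I*√21/21 ≈ -166.45 - 0.21822*I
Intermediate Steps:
O(A) = A/29 + √2/√A (O(A) = √(2*A)/A + A*(1/29) = (√2*√A)/A + A/29 = √2/√A + A/29 = A/29 + √2/√A)
(-2421 + 2256) + O(-42) = (-2421 + 2256) + ((1/29)*(-42) + √2/√(-42)) = -165 + (-42/29 + √2*(-I*√42/42)) = -165 + (-42/29 - I*√21/21) = -4827/29 - I*√21/21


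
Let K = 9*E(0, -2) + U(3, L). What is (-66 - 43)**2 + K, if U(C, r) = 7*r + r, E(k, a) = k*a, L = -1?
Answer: 11873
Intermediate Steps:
E(k, a) = a*k
U(C, r) = 8*r
K = -8 (K = 9*(-2*0) + 8*(-1) = 9*0 - 8 = 0 - 8 = -8)
(-66 - 43)**2 + K = (-66 - 43)**2 - 8 = (-109)**2 - 8 = 11881 - 8 = 11873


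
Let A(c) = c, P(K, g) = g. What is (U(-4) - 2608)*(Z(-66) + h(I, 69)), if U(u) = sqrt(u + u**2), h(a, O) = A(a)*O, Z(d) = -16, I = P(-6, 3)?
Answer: -498128 + 382*sqrt(3) ≈ -4.9747e+5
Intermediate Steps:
I = 3
h(a, O) = O*a (h(a, O) = a*O = O*a)
(U(-4) - 2608)*(Z(-66) + h(I, 69)) = (sqrt(-4*(1 - 4)) - 2608)*(-16 + 69*3) = (sqrt(-4*(-3)) - 2608)*(-16 + 207) = (sqrt(12) - 2608)*191 = (2*sqrt(3) - 2608)*191 = (-2608 + 2*sqrt(3))*191 = -498128 + 382*sqrt(3)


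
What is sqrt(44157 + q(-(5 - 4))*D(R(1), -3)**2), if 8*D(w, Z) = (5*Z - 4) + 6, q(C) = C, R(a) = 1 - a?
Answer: 7*sqrt(57671)/8 ≈ 210.13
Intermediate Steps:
D(w, Z) = 1/4 + 5*Z/8 (D(w, Z) = ((5*Z - 4) + 6)/8 = ((-4 + 5*Z) + 6)/8 = (2 + 5*Z)/8 = 1/4 + 5*Z/8)
sqrt(44157 + q(-(5 - 4))*D(R(1), -3)**2) = sqrt(44157 + (-(5 - 4))*(1/4 + (5/8)*(-3))**2) = sqrt(44157 + (-1*1)*(1/4 - 15/8)**2) = sqrt(44157 - (-13/8)**2) = sqrt(44157 - 1*169/64) = sqrt(44157 - 169/64) = sqrt(2825879/64) = 7*sqrt(57671)/8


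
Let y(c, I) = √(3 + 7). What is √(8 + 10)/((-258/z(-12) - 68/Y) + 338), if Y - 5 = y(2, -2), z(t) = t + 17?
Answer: -85*√5/216718 + 4945*√2/433436 ≈ 0.015258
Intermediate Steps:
z(t) = 17 + t
y(c, I) = √10
Y = 5 + √10 ≈ 8.1623
√(8 + 10)/((-258/z(-12) - 68/Y) + 338) = √(8 + 10)/((-258/(17 - 12) - 68/(5 + √10)) + 338) = √18/((-258/5 - 68/(5 + √10)) + 338) = (3*√2)/((-258*⅕ - 68/(5 + √10)) + 338) = (3*√2)/((-258/5 - 68/(5 + √10)) + 338) = (3*√2)/(1432/5 - 68/(5 + √10)) = 3*√2/(1432/5 - 68/(5 + √10))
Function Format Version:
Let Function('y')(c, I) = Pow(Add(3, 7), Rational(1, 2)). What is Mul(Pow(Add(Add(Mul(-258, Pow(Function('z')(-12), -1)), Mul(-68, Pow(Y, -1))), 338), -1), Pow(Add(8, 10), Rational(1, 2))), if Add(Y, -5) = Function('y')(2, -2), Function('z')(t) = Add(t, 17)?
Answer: Add(Mul(Rational(-85, 216718), Pow(5, Rational(1, 2))), Mul(Rational(4945, 433436), Pow(2, Rational(1, 2)))) ≈ 0.015258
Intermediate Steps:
Function('z')(t) = Add(17, t)
Function('y')(c, I) = Pow(10, Rational(1, 2))
Y = Add(5, Pow(10, Rational(1, 2))) ≈ 8.1623
Mul(Pow(Add(Add(Mul(-258, Pow(Function('z')(-12), -1)), Mul(-68, Pow(Y, -1))), 338), -1), Pow(Add(8, 10), Rational(1, 2))) = Mul(Pow(Add(Add(Mul(-258, Pow(Add(17, -12), -1)), Mul(-68, Pow(Add(5, Pow(10, Rational(1, 2))), -1))), 338), -1), Pow(Add(8, 10), Rational(1, 2))) = Mul(Pow(Add(Add(Mul(-258, Pow(5, -1)), Mul(-68, Pow(Add(5, Pow(10, Rational(1, 2))), -1))), 338), -1), Pow(18, Rational(1, 2))) = Mul(Pow(Add(Add(Mul(-258, Rational(1, 5)), Mul(-68, Pow(Add(5, Pow(10, Rational(1, 2))), -1))), 338), -1), Mul(3, Pow(2, Rational(1, 2)))) = Mul(Pow(Add(Add(Rational(-258, 5), Mul(-68, Pow(Add(5, Pow(10, Rational(1, 2))), -1))), 338), -1), Mul(3, Pow(2, Rational(1, 2)))) = Mul(Pow(Add(Rational(1432, 5), Mul(-68, Pow(Add(5, Pow(10, Rational(1, 2))), -1))), -1), Mul(3, Pow(2, Rational(1, 2)))) = Mul(3, Pow(2, Rational(1, 2)), Pow(Add(Rational(1432, 5), Mul(-68, Pow(Add(5, Pow(10, Rational(1, 2))), -1))), -1))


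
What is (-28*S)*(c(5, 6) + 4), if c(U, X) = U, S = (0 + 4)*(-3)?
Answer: 3024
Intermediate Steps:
S = -12 (S = 4*(-3) = -12)
(-28*S)*(c(5, 6) + 4) = (-28*(-12))*(5 + 4) = 336*9 = 3024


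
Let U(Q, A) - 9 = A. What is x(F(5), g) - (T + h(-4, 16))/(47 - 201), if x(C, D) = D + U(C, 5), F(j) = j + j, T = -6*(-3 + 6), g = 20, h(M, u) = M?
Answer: 237/7 ≈ 33.857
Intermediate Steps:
U(Q, A) = 9 + A
T = -18 (T = -6*3 = -18)
F(j) = 2*j
x(C, D) = 14 + D (x(C, D) = D + (9 + 5) = D + 14 = 14 + D)
x(F(5), g) - (T + h(-4, 16))/(47 - 201) = (14 + 20) - (-18 - 4)/(47 - 201) = 34 - (-22)/(-154) = 34 - (-22)*(-1)/154 = 34 - 1*⅐ = 34 - ⅐ = 237/7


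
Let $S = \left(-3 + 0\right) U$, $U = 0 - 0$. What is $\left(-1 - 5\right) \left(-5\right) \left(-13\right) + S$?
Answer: $-390$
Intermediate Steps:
$U = 0$ ($U = 0 + 0 = 0$)
$S = 0$ ($S = \left(-3 + 0\right) 0 = \left(-3\right) 0 = 0$)
$\left(-1 - 5\right) \left(-5\right) \left(-13\right) + S = \left(-1 - 5\right) \left(-5\right) \left(-13\right) + 0 = \left(-6\right) \left(-5\right) \left(-13\right) + 0 = 30 \left(-13\right) + 0 = -390 + 0 = -390$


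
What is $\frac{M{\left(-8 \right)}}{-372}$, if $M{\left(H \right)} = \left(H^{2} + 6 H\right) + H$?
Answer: $- \frac{2}{93} \approx -0.021505$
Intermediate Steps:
$M{\left(H \right)} = H^{2} + 7 H$
$\frac{M{\left(-8 \right)}}{-372} = \frac{\left(-8\right) \left(7 - 8\right)}{-372} = \left(-8\right) \left(-1\right) \left(- \frac{1}{372}\right) = 8 \left(- \frac{1}{372}\right) = - \frac{2}{93}$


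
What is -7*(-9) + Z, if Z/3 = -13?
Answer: 24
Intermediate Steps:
Z = -39 (Z = 3*(-13) = -39)
-7*(-9) + Z = -7*(-9) - 39 = 63 - 39 = 24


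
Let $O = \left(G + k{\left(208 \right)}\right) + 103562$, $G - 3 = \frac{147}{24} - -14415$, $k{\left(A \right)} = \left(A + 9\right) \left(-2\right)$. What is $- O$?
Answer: $- \frac{940417}{8} \approx -1.1755 \cdot 10^{5}$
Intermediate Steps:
$k{\left(A \right)} = -18 - 2 A$ ($k{\left(A \right)} = \left(9 + A\right) \left(-2\right) = -18 - 2 A$)
$G = \frac{115393}{8}$ ($G = 3 + \left(\frac{147}{24} - -14415\right) = 3 + \left(147 \cdot \frac{1}{24} + 14415\right) = 3 + \left(\frac{49}{8} + 14415\right) = 3 + \frac{115369}{8} = \frac{115393}{8} \approx 14424.0$)
$O = \frac{940417}{8}$ ($O = \left(\frac{115393}{8} - 434\right) + 103562 = \frac{111921}{8} + 103562 = \frac{940417}{8} \approx 1.1755 \cdot 10^{5}$)
$- O = \left(-1\right) \frac{940417}{8} = - \frac{940417}{8}$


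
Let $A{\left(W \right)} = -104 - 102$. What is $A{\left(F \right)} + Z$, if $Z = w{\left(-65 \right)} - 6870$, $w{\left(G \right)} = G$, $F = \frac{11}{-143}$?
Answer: $-7141$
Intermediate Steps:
$F = - \frac{1}{13}$ ($F = 11 \left(- \frac{1}{143}\right) = - \frac{1}{13} \approx -0.076923$)
$A{\left(W \right)} = -206$ ($A{\left(W \right)} = -104 - 102 = -206$)
$Z = -6935$ ($Z = -65 - 6870 = -6935$)
$A{\left(F \right)} + Z = -206 - 6935 = -7141$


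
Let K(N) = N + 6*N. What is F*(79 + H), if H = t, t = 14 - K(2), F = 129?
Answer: 10191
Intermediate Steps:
K(N) = 7*N
t = 0 (t = 14 - 7*2 = 14 - 1*14 = 14 - 14 = 0)
H = 0
F*(79 + H) = 129*(79 + 0) = 129*79 = 10191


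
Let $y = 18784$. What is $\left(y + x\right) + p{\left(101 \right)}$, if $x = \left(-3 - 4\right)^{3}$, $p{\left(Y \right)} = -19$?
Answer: $18422$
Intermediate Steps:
$x = -343$ ($x = \left(-7\right)^{3} = -343$)
$\left(y + x\right) + p{\left(101 \right)} = \left(18784 - 343\right) - 19 = 18441 - 19 = 18422$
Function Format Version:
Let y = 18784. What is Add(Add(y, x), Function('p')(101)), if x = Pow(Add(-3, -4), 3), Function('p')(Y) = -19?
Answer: 18422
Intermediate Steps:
x = -343 (x = Pow(-7, 3) = -343)
Add(Add(y, x), Function('p')(101)) = Add(Add(18784, -343), -19) = Add(18441, -19) = 18422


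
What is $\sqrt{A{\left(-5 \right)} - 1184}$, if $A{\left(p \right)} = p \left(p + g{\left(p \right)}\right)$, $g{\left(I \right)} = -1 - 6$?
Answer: $2 i \sqrt{281} \approx 33.526 i$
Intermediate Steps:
$g{\left(I \right)} = -7$ ($g{\left(I \right)} = -1 - 6 = -7$)
$A{\left(p \right)} = p \left(-7 + p\right)$ ($A{\left(p \right)} = p \left(p - 7\right) = p \left(-7 + p\right)$)
$\sqrt{A{\left(-5 \right)} - 1184} = \sqrt{- 5 \left(-7 - 5\right) - 1184} = \sqrt{\left(-5\right) \left(-12\right) - 1184} = \sqrt{60 - 1184} = \sqrt{-1124} = 2 i \sqrt{281}$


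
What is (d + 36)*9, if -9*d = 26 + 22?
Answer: 276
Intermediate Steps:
d = -16/3 (d = -(26 + 22)/9 = -⅑*48 = -16/3 ≈ -5.3333)
(d + 36)*9 = (-16/3 + 36)*9 = (92/3)*9 = 276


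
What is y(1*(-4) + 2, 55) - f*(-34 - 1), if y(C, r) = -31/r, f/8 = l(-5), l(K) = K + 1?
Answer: -61631/55 ≈ -1120.6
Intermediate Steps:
l(K) = 1 + K
f = -32 (f = 8*(1 - 5) = 8*(-4) = -32)
y(1*(-4) + 2, 55) - f*(-34 - 1) = -31/55 - (-32)*(-34 - 1) = -31*1/55 - (-32)*(-35) = -31/55 - 1*1120 = -31/55 - 1120 = -61631/55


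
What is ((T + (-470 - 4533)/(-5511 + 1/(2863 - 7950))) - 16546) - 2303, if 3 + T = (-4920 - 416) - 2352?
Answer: -744009065059/28034458 ≈ -26539.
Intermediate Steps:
T = -7691 (T = -3 + ((-4920 - 416) - 2352) = -3 + (-5336 - 2352) = -3 - 7688 = -7691)
((T + (-470 - 4533)/(-5511 + 1/(2863 - 7950))) - 16546) - 2303 = ((-7691 + (-470 - 4533)/(-5511 + 1/(2863 - 7950))) - 16546) - 2303 = ((-7691 - 5003/(-5511 + 1/(-5087))) - 16546) - 2303 = ((-7691 - 5003/(-5511 - 1/5087)) - 16546) - 2303 = ((-7691 - 5003/(-28034458/5087)) - 16546) - 2303 = ((-7691 - 5003*(-5087/28034458)) - 16546) - 2303 = ((-7691 + 25450261/28034458) - 16546) - 2303 = (-215587566217/28034458 - 16546) - 2303 = -679445708285/28034458 - 2303 = -744009065059/28034458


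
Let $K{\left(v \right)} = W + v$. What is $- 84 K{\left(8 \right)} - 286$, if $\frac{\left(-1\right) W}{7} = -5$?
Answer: $-3898$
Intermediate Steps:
$W = 35$ ($W = \left(-7\right) \left(-5\right) = 35$)
$K{\left(v \right)} = 35 + v$
$- 84 K{\left(8 \right)} - 286 = - 84 \left(35 + 8\right) - 286 = \left(-84\right) 43 - 286 = -3612 - 286 = -3898$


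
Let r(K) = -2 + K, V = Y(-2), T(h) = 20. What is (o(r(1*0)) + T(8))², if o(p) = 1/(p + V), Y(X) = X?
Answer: 6241/16 ≈ 390.06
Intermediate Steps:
V = -2
o(p) = 1/(-2 + p) (o(p) = 1/(p - 2) = 1/(-2 + p))
(o(r(1*0)) + T(8))² = (1/(-2 + (-2 + 1*0)) + 20)² = (1/(-2 + (-2 + 0)) + 20)² = (1/(-2 - 2) + 20)² = (1/(-4) + 20)² = (-¼ + 20)² = (79/4)² = 6241/16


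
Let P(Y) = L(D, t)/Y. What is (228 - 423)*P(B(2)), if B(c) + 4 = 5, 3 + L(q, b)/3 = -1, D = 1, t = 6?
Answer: 2340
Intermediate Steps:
L(q, b) = -12 (L(q, b) = -9 + 3*(-1) = -9 - 3 = -12)
B(c) = 1 (B(c) = -4 + 5 = 1)
P(Y) = -12/Y
(228 - 423)*P(B(2)) = (228 - 423)*(-12/1) = -(-2340) = -195*(-12) = 2340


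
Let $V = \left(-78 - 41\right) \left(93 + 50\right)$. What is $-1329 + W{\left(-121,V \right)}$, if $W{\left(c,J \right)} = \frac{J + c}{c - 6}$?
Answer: $- \frac{151645}{127} \approx -1194.1$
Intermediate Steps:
$V = -17017$ ($V = \left(-119\right) 143 = -17017$)
$W{\left(c,J \right)} = \frac{J + c}{-6 + c}$
$-1329 + W{\left(-121,V \right)} = -1329 + \frac{-17017 - 121}{-6 - 121} = -1329 + \frac{1}{-127} \left(-17138\right) = -1329 - - \frac{17138}{127} = -1329 + \frac{17138}{127} = - \frac{151645}{127}$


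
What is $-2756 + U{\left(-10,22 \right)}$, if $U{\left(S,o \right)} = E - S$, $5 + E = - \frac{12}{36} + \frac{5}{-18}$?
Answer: $- \frac{49529}{18} \approx -2751.6$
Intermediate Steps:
$E = - \frac{101}{18}$ ($E = -5 + \left(- \frac{12}{36} + \frac{5}{-18}\right) = -5 + \left(\left(-12\right) \frac{1}{36} + 5 \left(- \frac{1}{18}\right)\right) = -5 - \frac{11}{18} = - \frac{101}{18} \approx -5.6111$)
$U{\left(S,o \right)} = - \frac{101}{18} - S$
$-2756 + U{\left(-10,22 \right)} = -2756 - - \frac{79}{18} = -2756 + \left(- \frac{101}{18} + 10\right) = -2756 + \frac{79}{18} = - \frac{49529}{18}$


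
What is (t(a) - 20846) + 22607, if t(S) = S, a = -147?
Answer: 1614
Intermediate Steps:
(t(a) - 20846) + 22607 = (-147 - 20846) + 22607 = -20993 + 22607 = 1614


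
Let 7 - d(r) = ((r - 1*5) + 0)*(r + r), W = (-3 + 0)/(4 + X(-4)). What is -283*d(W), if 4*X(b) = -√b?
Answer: 1743563/4225 + 1429716*I/4225 ≈ 412.68 + 338.39*I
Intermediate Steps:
X(b) = -√b/4 (X(b) = (-√b)/4 = -√b/4)
W = -12*(4 + I/2)/65 (W = (-3 + 0)/(4 - I/2) = -3/(4 - I/2) = -3*4*(4 + I/2)/65 = -12*(4 + I/2)/65 ≈ -0.73846 - 0.092308*I)
d(r) = 7 - 2*r*(-5 + r) (d(r) = 7 - ((r - 1*5) + 0)*(r + r) = 7 - ((r - 5) + 0)*2*r = 7 - ((-5 + r) + 0)*2*r = 7 - (-5 + r)*2*r = 7 - 2*r*(-5 + r))
-283*d(W) = -283*(7 - 2*(-48/65 - 6*I/65)² + 10*(-48/65 - 6*I/65)) = -283*(7 - 2*(-48/65 - 6*I/65)² + (-96/13 - 12*I/13)) = -283*(-5/13 - 2*(-48/65 - 6*I/65)² - 12*I/13) = 1415/13 + 566*(-48/65 - 6*I/65)² + 3396*I/13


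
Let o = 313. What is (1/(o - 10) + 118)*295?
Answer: 10547725/303 ≈ 34811.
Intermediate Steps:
(1/(o - 10) + 118)*295 = (1/(313 - 10) + 118)*295 = (1/303 + 118)*295 = (35755/303)*295 = 10547725/303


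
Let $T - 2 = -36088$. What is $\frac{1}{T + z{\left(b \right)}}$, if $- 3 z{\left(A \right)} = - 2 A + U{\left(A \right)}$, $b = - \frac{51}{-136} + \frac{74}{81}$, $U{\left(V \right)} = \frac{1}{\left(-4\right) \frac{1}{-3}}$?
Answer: $- \frac{243}{8768750} \approx -2.7712 \cdot 10^{-5}$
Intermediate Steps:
$U{\left(V \right)} = \frac{3}{4}$ ($U{\left(V \right)} = \frac{1}{\left(-4\right) \left(- \frac{1}{3}\right)} = \frac{1}{\frac{4}{3}} = \frac{3}{4}$)
$b = \frac{835}{648}$ ($b = \left(-51\right) \left(- \frac{1}{136}\right) + 74 \cdot \frac{1}{81} = \frac{3}{8} + \frac{74}{81} = \frac{835}{648} \approx 1.2886$)
$T = -36086$ ($T = 2 - 36088 = -36086$)
$z{\left(A \right)} = - \frac{1}{4} + \frac{2 A}{3}$ ($z{\left(A \right)} = - \frac{- 2 A + \frac{3}{4}}{3} = - \frac{\frac{3}{4} - 2 A}{3} = - \frac{1}{4} + \frac{2 A}{3}$)
$\frac{1}{T + z{\left(b \right)}} = \frac{1}{-36086 + \left(- \frac{1}{4} + \frac{2}{3} \cdot \frac{835}{648}\right)} = \frac{1}{-36086 + \left(- \frac{1}{4} + \frac{835}{972}\right)} = \frac{1}{-36086 + \frac{148}{243}} = \frac{1}{- \frac{8768750}{243}} = - \frac{243}{8768750}$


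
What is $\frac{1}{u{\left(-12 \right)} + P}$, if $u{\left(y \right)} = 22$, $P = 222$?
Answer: $\frac{1}{244} \approx 0.0040984$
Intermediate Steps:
$\frac{1}{u{\left(-12 \right)} + P} = \frac{1}{22 + 222} = \frac{1}{244}$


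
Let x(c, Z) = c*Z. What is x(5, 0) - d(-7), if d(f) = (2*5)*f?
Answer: 70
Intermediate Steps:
x(c, Z) = Z*c
d(f) = 10*f
x(5, 0) - d(-7) = 0*5 - 10*(-7) = 0 - 1*(-70) = 0 + 70 = 70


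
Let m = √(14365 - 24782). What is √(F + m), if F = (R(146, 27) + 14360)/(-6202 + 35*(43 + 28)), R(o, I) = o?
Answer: √(-5990978 + 1535121*I*√10417)/1239 ≈ 7.0084 + 7.2815*I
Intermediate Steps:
m = I*√10417 (m = √(-10417) = I*√10417 ≈ 102.06*I)
F = -14506/3717 (F = (146 + 14360)/(-6202 + 35*(43 + 28)) = 14506/(-6202 + 35*71) = 14506/(-6202 + 2485) = 14506/(-3717) = 14506*(-1/3717) = -14506/3717 ≈ -3.9026)
√(F + m) = √(-14506/3717 + I*√10417)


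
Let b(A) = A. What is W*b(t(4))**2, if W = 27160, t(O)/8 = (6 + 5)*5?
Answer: 5258176000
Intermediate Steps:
t(O) = 440 (t(O) = 8*((6 + 5)*5) = 8*(11*5) = 8*55 = 440)
W*b(t(4))**2 = 27160*440**2 = 27160*193600 = 5258176000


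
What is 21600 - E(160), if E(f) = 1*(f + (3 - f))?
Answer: 21597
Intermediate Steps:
E(f) = 3 (E(f) = 1*3 = 3)
21600 - E(160) = 21600 - 1*3 = 21600 - 3 = 21597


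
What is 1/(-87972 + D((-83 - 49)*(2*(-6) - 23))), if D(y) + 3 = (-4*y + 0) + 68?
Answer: -1/106387 ≈ -9.3996e-6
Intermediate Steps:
D(y) = 65 - 4*y (D(y) = -3 + ((-4*y + 0) + 68) = -3 + (-4*y + 68) = -3 + (68 - 4*y) = 65 - 4*y)
1/(-87972 + D((-83 - 49)*(2*(-6) - 23))) = 1/(-87972 + (65 - 4*(-83 - 49)*(2*(-6) - 23))) = 1/(-87972 + (65 - (-528)*(-12 - 23))) = 1/(-87972 + (65 - (-528)*(-35))) = 1/(-87972 + (65 - 4*4620)) = 1/(-87972 + (65 - 18480)) = 1/(-87972 - 18415) = 1/(-106387) = -1/106387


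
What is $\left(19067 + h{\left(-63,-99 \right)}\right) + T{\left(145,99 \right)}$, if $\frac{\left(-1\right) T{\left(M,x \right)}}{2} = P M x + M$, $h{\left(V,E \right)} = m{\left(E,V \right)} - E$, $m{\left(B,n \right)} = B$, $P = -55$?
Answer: $1597827$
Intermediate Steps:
$h{\left(V,E \right)} = 0$ ($h{\left(V,E \right)} = E - E = 0$)
$T{\left(M,x \right)} = - 2 M + 110 M x$ ($T{\left(M,x \right)} = - 2 \left(- 55 M x + M\right) = - 2 \left(M - 55 M x\right) = - 2 M + 110 M x$)
$\left(19067 + h{\left(-63,-99 \right)}\right) + T{\left(145,99 \right)} = \left(19067 + 0\right) + 2 \cdot 145 \left(-1 + 55 \cdot 99\right) = 19067 + 2 \cdot 145 \left(-1 + 5445\right) = 19067 + 2 \cdot 145 \cdot 5444 = 19067 + 1578760 = 1597827$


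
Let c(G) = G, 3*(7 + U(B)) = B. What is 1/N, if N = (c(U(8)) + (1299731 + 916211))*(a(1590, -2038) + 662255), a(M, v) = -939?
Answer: 3/4396305101908 ≈ 6.8239e-13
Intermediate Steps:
U(B) = -7 + B/3
N = 4396305101908/3 (N = ((-7 + (1/3)*8) + (1299731 + 916211))*(-939 + 662255) = ((-7 + 8/3) + 2215942)*661316 = (-13/3 + 2215942)*661316 = (6647813/3)*661316 = 4396305101908/3 ≈ 1.4654e+12)
1/N = 1/(4396305101908/3) = 3/4396305101908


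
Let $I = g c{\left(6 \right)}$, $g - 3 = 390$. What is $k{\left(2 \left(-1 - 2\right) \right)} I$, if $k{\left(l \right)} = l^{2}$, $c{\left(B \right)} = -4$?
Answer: $-56592$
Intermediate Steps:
$g = 393$ ($g = 3 + 390 = 393$)
$I = -1572$ ($I = 393 \left(-4\right) = -1572$)
$k{\left(2 \left(-1 - 2\right) \right)} I = \left(2 \left(-1 - 2\right)\right)^{2} \left(-1572\right) = \left(2 \left(-3\right)\right)^{2} \left(-1572\right) = \left(-6\right)^{2} \left(-1572\right) = 36 \left(-1572\right) = -56592$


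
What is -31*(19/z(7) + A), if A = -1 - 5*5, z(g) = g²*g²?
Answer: 1934617/2401 ≈ 805.75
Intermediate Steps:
z(g) = g⁴
A = -26 (A = -1 - 25 = -26)
-31*(19/z(7) + A) = -31*(19/(7⁴) - 26) = -31*(19/2401 - 26) = -31*(-62407/2401) = 1934617/2401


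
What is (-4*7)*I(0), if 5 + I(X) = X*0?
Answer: 140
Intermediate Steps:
I(X) = -5 (I(X) = -5 + X*0 = -5 + 0 = -5)
(-4*7)*I(0) = -4*7*(-5) = -28*(-5) = 140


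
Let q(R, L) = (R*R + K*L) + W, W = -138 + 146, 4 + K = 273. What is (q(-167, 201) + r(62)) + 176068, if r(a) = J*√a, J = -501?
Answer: 258034 - 501*√62 ≈ 2.5409e+5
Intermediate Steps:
K = 269 (K = -4 + 273 = 269)
W = 8
q(R, L) = 8 + R² + 269*L (q(R, L) = (R*R + 269*L) + 8 = (R² + 269*L) + 8 = 8 + R² + 269*L)
r(a) = -501*√a
(q(-167, 201) + r(62)) + 176068 = ((8 + (-167)² + 269*201) - 501*√62) + 176068 = ((8 + 27889 + 54069) - 501*√62) + 176068 = (81966 - 501*√62) + 176068 = 258034 - 501*√62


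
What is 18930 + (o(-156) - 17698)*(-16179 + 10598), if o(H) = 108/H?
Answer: 1284339313/13 ≈ 9.8795e+7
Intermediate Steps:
18930 + (o(-156) - 17698)*(-16179 + 10598) = 18930 + (108/(-156) - 17698)*(-16179 + 10598) = 18930 + (108*(-1/156) - 17698)*(-5581) = 18930 + (-9/13 - 17698)*(-5581) = 18930 - 230083/13*(-5581) = 18930 + 1284093223/13 = 1284339313/13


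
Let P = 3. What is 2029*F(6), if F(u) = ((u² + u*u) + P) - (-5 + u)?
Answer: 150146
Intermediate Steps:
F(u) = 8 - u + 2*u² (F(u) = ((u² + u*u) + 3) - (-5 + u) = ((u² + u²) + 3) + (5 - u) = (2*u² + 3) + (5 - u) = (3 + 2*u²) + (5 - u) = 8 - u + 2*u²)
2029*F(6) = 2029*(8 - 1*6 + 2*6²) = 2029*(8 - 6 + 2*36) = 2029*(8 - 6 + 72) = 2029*74 = 150146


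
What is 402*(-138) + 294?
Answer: -55182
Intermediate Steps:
402*(-138) + 294 = -55476 + 294 = -55182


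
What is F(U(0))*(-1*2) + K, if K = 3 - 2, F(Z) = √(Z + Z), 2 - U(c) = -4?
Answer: 1 - 4*√3 ≈ -5.9282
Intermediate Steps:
U(c) = 6 (U(c) = 2 - 1*(-4) = 2 + 4 = 6)
F(Z) = √2*√Z (F(Z) = √(2*Z) = √2*√Z)
K = 1
F(U(0))*(-1*2) + K = (√2*√6)*(-1*2) + 1 = (2*√3)*(-2) + 1 = -4*√3 + 1 = 1 - 4*√3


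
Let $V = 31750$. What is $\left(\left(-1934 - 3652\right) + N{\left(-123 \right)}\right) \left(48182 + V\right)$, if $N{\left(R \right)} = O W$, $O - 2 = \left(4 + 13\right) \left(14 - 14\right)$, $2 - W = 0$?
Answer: $-446180424$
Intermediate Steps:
$W = 2$ ($W = 2 - 0 = 2 + 0 = 2$)
$O = 2$ ($O = 2 + \left(4 + 13\right) \left(14 - 14\right) = 2 + 17 \cdot 0 = 2 + 0 = 2$)
$N{\left(R \right)} = 4$ ($N{\left(R \right)} = 2 \cdot 2 = 4$)
$\left(\left(-1934 - 3652\right) + N{\left(-123 \right)}\right) \left(48182 + V\right) = \left(\left(-1934 - 3652\right) + 4\right) \left(48182 + 31750\right) = \left(-5586 + 4\right) 79932 = \left(-5582\right) 79932 = -446180424$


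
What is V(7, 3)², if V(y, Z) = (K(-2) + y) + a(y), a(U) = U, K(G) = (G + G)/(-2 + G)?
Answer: 225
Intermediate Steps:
K(G) = 2*G/(-2 + G) (K(G) = (2*G)/(-2 + G) = 2*G/(-2 + G))
V(y, Z) = 1 + 2*y (V(y, Z) = (2*(-2)/(-2 - 2) + y) + y = (2*(-2)/(-4) + y) + y = (2*(-2)*(-¼) + y) + y = (1 + y) + y = 1 + 2*y)
V(7, 3)² = (1 + 2*7)² = (1 + 14)² = 15² = 225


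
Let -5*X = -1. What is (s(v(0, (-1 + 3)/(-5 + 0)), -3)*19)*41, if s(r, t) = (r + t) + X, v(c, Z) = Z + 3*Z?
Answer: -17138/5 ≈ -3427.6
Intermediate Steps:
X = 1/5 (X = -1/5*(-1) = 1/5 ≈ 0.20000)
v(c, Z) = 4*Z
s(r, t) = 1/5 + r + t (s(r, t) = (r + t) + 1/5 = 1/5 + r + t)
(s(v(0, (-1 + 3)/(-5 + 0)), -3)*19)*41 = ((1/5 + 4*((-1 + 3)/(-5 + 0)) - 3)*19)*41 = ((1/5 + 4*(2/(-5)) - 3)*19)*41 = ((1/5 + 4*(2*(-1/5)) - 3)*19)*41 = ((1/5 + 4*(-2/5) - 3)*19)*41 = ((1/5 - 8/5 - 3)*19)*41 = -22/5*19*41 = -418/5*41 = -17138/5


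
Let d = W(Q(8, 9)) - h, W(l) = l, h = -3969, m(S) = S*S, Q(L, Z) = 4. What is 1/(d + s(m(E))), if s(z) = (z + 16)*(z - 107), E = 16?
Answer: 1/44501 ≈ 2.2471e-5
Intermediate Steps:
m(S) = S²
s(z) = (-107 + z)*(16 + z) (s(z) = (16 + z)*(-107 + z) = (-107 + z)*(16 + z))
d = 3973 (d = 4 - 1*(-3969) = 4 + 3969 = 3973)
1/(d + s(m(E))) = 1/(3973 + (-1712 + (16²)² - 91*16²)) = 1/(3973 + (-1712 + 256² - 91*256)) = 1/(3973 + (-1712 + 65536 - 23296)) = 1/(3973 + 40528) = 1/44501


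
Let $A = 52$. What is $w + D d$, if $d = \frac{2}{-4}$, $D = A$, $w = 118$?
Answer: $92$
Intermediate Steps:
$D = 52$
$d = - \frac{1}{2}$ ($d = 2 \left(- \frac{1}{4}\right) = - \frac{1}{2} \approx -0.5$)
$w + D d = 118 + 52 \left(- \frac{1}{2}\right) = 118 - 26 = 92$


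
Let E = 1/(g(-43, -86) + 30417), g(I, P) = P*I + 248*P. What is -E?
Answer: -1/12787 ≈ -7.8204e-5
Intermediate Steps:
g(I, P) = 248*P + I*P (g(I, P) = I*P + 248*P = 248*P + I*P)
E = 1/12787 (E = 1/(-86*(248 - 43) + 30417) = 1/(-86*205 + 30417) = 1/(-17630 + 30417) = 1/12787 ≈ 7.8204e-5)
-E = -1*1/12787 = -1/12787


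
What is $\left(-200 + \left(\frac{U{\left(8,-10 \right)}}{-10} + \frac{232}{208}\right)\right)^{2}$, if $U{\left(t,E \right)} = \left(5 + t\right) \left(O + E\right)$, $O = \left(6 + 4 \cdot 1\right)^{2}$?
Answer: $\frac{67453369}{676} \approx 99783.0$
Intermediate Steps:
$O = 100$ ($O = \left(6 + 4\right)^{2} = 10^{2} = 100$)
$U{\left(t,E \right)} = \left(5 + t\right) \left(100 + E\right)$
$\left(-200 + \left(\frac{U{\left(8,-10 \right)}}{-10} + \frac{232}{208}\right)\right)^{2} = \left(-200 + \left(\frac{500 + 5 \left(-10\right) + 100 \cdot 8 - 80}{-10} + \frac{232}{208}\right)\right)^{2} = \left(-200 + \left(\left(500 - 50 + 800 - 80\right) \left(- \frac{1}{10}\right) + 232 \cdot \frac{1}{208}\right)\right)^{2} = \left(-200 + \left(1170 \left(- \frac{1}{10}\right) + \frac{29}{26}\right)\right)^{2} = \left(-200 + \left(-117 + \frac{29}{26}\right)\right)^{2} = \left(-200 - \frac{3013}{26}\right)^{2} = \left(- \frac{8213}{26}\right)^{2} = \frac{67453369}{676}$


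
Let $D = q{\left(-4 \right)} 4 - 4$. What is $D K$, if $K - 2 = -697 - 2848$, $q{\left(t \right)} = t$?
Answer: $70860$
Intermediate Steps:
$D = -20$ ($D = \left(-4\right) 4 - 4 = -16 - 4 = -20$)
$K = -3543$ ($K = 2 - 3545 = -3543$)
$D K = \left(-20\right) \left(-3543\right) = 70860$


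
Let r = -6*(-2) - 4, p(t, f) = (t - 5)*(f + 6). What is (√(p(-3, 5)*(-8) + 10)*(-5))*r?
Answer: -40*√714 ≈ -1068.8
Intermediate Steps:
p(t, f) = (-5 + t)*(6 + f)
r = 8 (r = 12 - 4 = 8)
(√(p(-3, 5)*(-8) + 10)*(-5))*r = (√((-30 - 5*5 + 6*(-3) + 5*(-3))*(-8) + 10)*(-5))*8 = (√((-30 - 25 - 18 - 15)*(-8) + 10)*(-5))*8 = (√(-88*(-8) + 10)*(-5))*8 = (√(704 + 10)*(-5))*8 = (√714*(-5))*8 = -5*√714*8 = -40*√714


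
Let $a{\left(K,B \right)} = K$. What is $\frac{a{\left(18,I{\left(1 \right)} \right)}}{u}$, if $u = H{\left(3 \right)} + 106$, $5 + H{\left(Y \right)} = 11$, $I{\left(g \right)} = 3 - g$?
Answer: $\frac{9}{56} \approx 0.16071$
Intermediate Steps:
$H{\left(Y \right)} = 6$ ($H{\left(Y \right)} = -5 + 11 = 6$)
$u = 112$ ($u = 6 + 106 = 112$)
$\frac{a{\left(18,I{\left(1 \right)} \right)}}{u} = \frac{18}{112} = 18 \cdot \frac{1}{112} = \frac{9}{56}$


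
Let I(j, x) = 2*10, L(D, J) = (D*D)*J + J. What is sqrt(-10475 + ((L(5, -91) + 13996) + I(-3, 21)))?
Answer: 5*sqrt(47) ≈ 34.278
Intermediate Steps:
L(D, J) = J + J*D**2 (L(D, J) = D**2*J + J = J*D**2 + J = J + J*D**2)
I(j, x) = 20
sqrt(-10475 + ((L(5, -91) + 13996) + I(-3, 21))) = sqrt(-10475 + ((-91*(1 + 5**2) + 13996) + 20)) = sqrt(-10475 + ((-91*(1 + 25) + 13996) + 20)) = sqrt(-10475 + ((-91*26 + 13996) + 20)) = sqrt(-10475 + ((-2366 + 13996) + 20)) = sqrt(-10475 + (11630 + 20)) = sqrt(-10475 + 11650) = sqrt(1175) = 5*sqrt(47)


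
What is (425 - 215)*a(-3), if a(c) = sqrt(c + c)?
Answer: 210*I*sqrt(6) ≈ 514.39*I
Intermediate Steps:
a(c) = sqrt(2)*sqrt(c) (a(c) = sqrt(2*c) = sqrt(2)*sqrt(c))
(425 - 215)*a(-3) = (425 - 215)*(sqrt(2)*sqrt(-3)) = 210*(sqrt(2)*(I*sqrt(3))) = 210*(I*sqrt(6)) = 210*I*sqrt(6)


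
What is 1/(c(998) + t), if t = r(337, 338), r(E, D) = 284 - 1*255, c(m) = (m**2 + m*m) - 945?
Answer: 1/1991092 ≈ 5.0224e-7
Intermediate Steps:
c(m) = -945 + 2*m**2 (c(m) = (m**2 + m**2) - 945 = 2*m**2 - 945 = -945 + 2*m**2)
r(E, D) = 29 (r(E, D) = 284 - 255 = 29)
t = 29
1/(c(998) + t) = 1/((-945 + 2*998**2) + 29) = 1/((-945 + 2*996004) + 29) = 1/((-945 + 1992008) + 29) = 1/(1991063 + 29) = 1/1991092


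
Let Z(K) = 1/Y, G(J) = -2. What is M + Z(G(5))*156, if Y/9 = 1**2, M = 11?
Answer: 85/3 ≈ 28.333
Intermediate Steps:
Y = 9 (Y = 9*1**2 = 9*1 = 9)
Z(K) = 1/9
M + Z(G(5))*156 = 11 + (1/9)*156 = 11 + 52/3 = 85/3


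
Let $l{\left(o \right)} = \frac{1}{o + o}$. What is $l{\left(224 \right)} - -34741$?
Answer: $\frac{15563969}{448} \approx 34741.0$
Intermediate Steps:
$l{\left(o \right)} = \frac{1}{2 o}$
$l{\left(224 \right)} - -34741 = \frac{1}{2 \cdot 224} - -34741 = \frac{1}{2} \cdot \frac{1}{224} + 34741 = \frac{1}{448} + 34741 = \frac{15563969}{448}$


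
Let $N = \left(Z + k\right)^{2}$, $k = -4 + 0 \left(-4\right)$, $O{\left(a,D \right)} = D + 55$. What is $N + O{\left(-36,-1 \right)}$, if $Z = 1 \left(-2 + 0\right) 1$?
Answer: $90$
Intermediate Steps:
$O{\left(a,D \right)} = 55 + D$
$Z = -2$ ($Z = 1 \left(\left(-2\right) 1\right) = 1 \left(-2\right) = -2$)
$k = -4$ ($k = -4 + 0 = -4$)
$N = 36$ ($N = \left(-2 - 4\right)^{2} = \left(-6\right)^{2} = 36$)
$N + O{\left(-36,-1 \right)} = 36 + \left(55 - 1\right) = 36 + 54 = 90$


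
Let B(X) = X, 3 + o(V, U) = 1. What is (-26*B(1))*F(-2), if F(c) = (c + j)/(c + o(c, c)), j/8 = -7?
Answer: -377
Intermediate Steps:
j = -56 (j = 8*(-7) = -56)
o(V, U) = -2 (o(V, U) = -3 + 1 = -2)
F(c) = (-56 + c)/(-2 + c) (F(c) = (c - 56)/(c - 2) = (-56 + c)/(-2 + c))
(-26*B(1))*F(-2) = (-26*1)*((-56 - 2)/(-2 - 2)) = -26*(-58)/(-4) = -(-13)*(-58)/2 = -26*29/2 = -377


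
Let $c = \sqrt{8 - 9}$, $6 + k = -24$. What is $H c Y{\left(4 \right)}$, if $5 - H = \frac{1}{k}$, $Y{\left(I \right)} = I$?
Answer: $\frac{302 i}{15} \approx 20.133 i$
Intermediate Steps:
$k = -30$ ($k = -6 - 24 = -30$)
$H = \frac{151}{30}$ ($H = 5 - \frac{1}{-30} = 5 - - \frac{1}{30} = 5 + \frac{1}{30} = \frac{151}{30} \approx 5.0333$)
$c = i$ ($c = \sqrt{-1} = i \approx 1.0 i$)
$H c Y{\left(4 \right)} = \frac{151 i}{30} \cdot 4 = \frac{302 i}{15}$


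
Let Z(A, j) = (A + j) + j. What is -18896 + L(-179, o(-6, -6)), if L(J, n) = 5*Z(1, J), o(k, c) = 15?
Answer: -20681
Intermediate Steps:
Z(A, j) = A + 2*j
L(J, n) = 5 + 10*J (L(J, n) = 5*(1 + 2*J) = 5 + 10*J)
-18896 + L(-179, o(-6, -6)) = -18896 + (5 + 10*(-179)) = -18896 + (5 - 1790) = -18896 - 1785 = -20681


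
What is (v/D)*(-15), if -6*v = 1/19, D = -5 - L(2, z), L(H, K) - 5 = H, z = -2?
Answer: -5/456 ≈ -0.010965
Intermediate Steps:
L(H, K) = 5 + H
D = -12 (D = -5 - (5 + 2) = -5 - 1*7 = -5 - 7 = -12)
v = -1/114 (v = -1/6/19 = -1/6*1/19 = -1/114 ≈ -0.0087719)
(v/D)*(-15) = -1/114/(-12)*(-15) = -1/114*(-1/12)*(-15) = (1/1368)*(-15) = -5/456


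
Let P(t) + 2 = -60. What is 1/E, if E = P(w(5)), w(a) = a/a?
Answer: -1/62 ≈ -0.016129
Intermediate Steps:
w(a) = 1
P(t) = -62 (P(t) = -2 - 60 = -62)
E = -62
1/E = 1/(-62) = -1/62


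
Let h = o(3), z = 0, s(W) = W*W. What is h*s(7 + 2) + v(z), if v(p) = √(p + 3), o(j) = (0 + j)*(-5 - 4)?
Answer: -2187 + √3 ≈ -2185.3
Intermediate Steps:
s(W) = W²
o(j) = -9*j (o(j) = j*(-9) = -9*j)
v(p) = √(3 + p)
h = -27 (h = -9*3 = -27)
h*s(7 + 2) + v(z) = -27*(7 + 2)² + √(3 + 0) = -27*9² + √3 = -27*81 + √3 = -2187 + √3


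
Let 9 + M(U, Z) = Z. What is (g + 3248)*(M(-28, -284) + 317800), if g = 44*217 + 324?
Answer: 4165691840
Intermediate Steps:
g = 9872 (g = 9548 + 324 = 9872)
M(U, Z) = -9 + Z
(g + 3248)*(M(-28, -284) + 317800) = (9872 + 3248)*((-9 - 284) + 317800) = 13120*(-293 + 317800) = 13120*317507 = 4165691840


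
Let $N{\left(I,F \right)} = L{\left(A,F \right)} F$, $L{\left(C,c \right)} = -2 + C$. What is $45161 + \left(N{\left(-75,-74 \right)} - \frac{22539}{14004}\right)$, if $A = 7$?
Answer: $\frac{209076875}{4668} \approx 44789.0$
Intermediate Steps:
$N{\left(I,F \right)} = 5 F$ ($N{\left(I,F \right)} = \left(-2 + 7\right) F = 5 F$)
$45161 + \left(N{\left(-75,-74 \right)} - \frac{22539}{14004}\right) = 45161 - \left(370 + \frac{22539}{14004}\right) = 45161 - \frac{1734673}{4668} = \frac{209076875}{4668}$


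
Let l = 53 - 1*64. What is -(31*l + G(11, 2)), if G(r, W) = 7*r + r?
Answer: 253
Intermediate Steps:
G(r, W) = 8*r
l = -11 (l = 53 - 64 = -11)
-(31*l + G(11, 2)) = -(31*(-11) + 8*11) = -(-341 + 88) = -1*(-253) = 253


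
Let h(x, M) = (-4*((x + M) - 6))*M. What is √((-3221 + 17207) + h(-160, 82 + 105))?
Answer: I*√1722 ≈ 41.497*I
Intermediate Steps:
h(x, M) = M*(24 - 4*M - 4*x) (h(x, M) = (-4*((M + x) - 6))*M = (-4*(-6 + M + x))*M = (24 - 4*M - 4*x)*M = M*(24 - 4*M - 4*x))
√((-3221 + 17207) + h(-160, 82 + 105)) = √((-3221 + 17207) + 4*(82 + 105)*(6 - (82 + 105) - 1*(-160))) = √(13986 + 4*187*(6 - 1*187 + 160)) = √(13986 + 4*187*(6 - 187 + 160)) = √(13986 + 4*187*(-21)) = √(13986 - 15708) = √(-1722) = I*√1722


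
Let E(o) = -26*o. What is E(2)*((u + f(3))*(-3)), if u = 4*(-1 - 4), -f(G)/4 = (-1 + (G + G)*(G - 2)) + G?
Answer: -8112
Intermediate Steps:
f(G) = 4 - 4*G - 8*G*(-2 + G) (f(G) = -4*((-1 + (G + G)*(G - 2)) + G) = -4*((-1 + (2*G)*(-2 + G)) + G) = -4*((-1 + 2*G*(-2 + G)) + G) = -4*(-1 + G + 2*G*(-2 + G)) = 4 - 4*G - 8*G*(-2 + G))
u = -20 (u = 4*(-5) = -20)
E(2)*((u + f(3))*(-3)) = (-26*2)*((-20 + (4 - 8*3² + 12*3))*(-3)) = -52*(-20 + (4 - 8*9 + 36))*(-3) = -52*(-20 + (4 - 72 + 36))*(-3) = -52*(-20 - 32)*(-3) = -(-2704)*(-3) = -52*156 = -8112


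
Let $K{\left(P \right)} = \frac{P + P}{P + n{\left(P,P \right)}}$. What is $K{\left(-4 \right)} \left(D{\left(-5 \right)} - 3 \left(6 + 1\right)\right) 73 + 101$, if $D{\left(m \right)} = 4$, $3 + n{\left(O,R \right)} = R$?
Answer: $- \frac{8817}{11} \approx -801.54$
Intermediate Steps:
$n{\left(O,R \right)} = -3 + R$
$K{\left(P \right)} = \frac{2 P}{-3 + 2 P}$ ($K{\left(P \right)} = \frac{P + P}{P + \left(-3 + P\right)} = \frac{2 P}{-3 + 2 P}$)
$K{\left(-4 \right)} \left(D{\left(-5 \right)} - 3 \left(6 + 1\right)\right) 73 + 101 = 2 \left(-4\right) \frac{1}{-3 + 2 \left(-4\right)} \left(4 - 3 \left(6 + 1\right)\right) 73 + 101 = 2 \left(-4\right) \frac{1}{-3 - 8} \left(4 - 21\right) 73 + 101 = 2 \left(-4\right) \frac{1}{-11} \left(4 - 21\right) 73 + 101 = 2 \left(-4\right) \left(- \frac{1}{11}\right) \left(-17\right) 73 + 101 = \frac{8}{11} \left(-17\right) 73 + 101 = \left(- \frac{136}{11}\right) 73 + 101 = - \frac{9928}{11} + 101 = - \frac{8817}{11}$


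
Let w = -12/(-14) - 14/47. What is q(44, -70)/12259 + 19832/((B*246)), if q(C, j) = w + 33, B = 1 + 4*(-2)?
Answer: -139316425/12099633 ≈ -11.514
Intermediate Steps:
B = -7 (B = 1 - 8 = -7)
w = 184/329 (w = -12*(-1/14) - 14*1/47 = 6/7 - 14/47 = 184/329 ≈ 0.55927)
q(C, j) = 11041/329 (q(C, j) = 184/329 + 33 = 11041/329)
q(44, -70)/12259 + 19832/((B*246)) = (11041/329)/12259 + 19832/((-7*246)) = (11041/329)*(1/12259) + 19832/(-1722) = 11041/4033211 + 19832*(-1/1722) = 11041/4033211 - 9916/861 = -139316425/12099633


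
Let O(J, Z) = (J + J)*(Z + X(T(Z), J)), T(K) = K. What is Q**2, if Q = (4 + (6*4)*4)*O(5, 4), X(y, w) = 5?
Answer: 81000000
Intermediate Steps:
O(J, Z) = 2*J*(5 + Z) (O(J, Z) = (J + J)*(Z + 5) = (2*J)*(5 + Z) = 2*J*(5 + Z))
Q = 9000 (Q = (4 + (6*4)*4)*(2*5*(5 + 4)) = (4 + 24*4)*(2*5*9) = (4 + 96)*90 = 100*90 = 9000)
Q**2 = 9000**2 = 81000000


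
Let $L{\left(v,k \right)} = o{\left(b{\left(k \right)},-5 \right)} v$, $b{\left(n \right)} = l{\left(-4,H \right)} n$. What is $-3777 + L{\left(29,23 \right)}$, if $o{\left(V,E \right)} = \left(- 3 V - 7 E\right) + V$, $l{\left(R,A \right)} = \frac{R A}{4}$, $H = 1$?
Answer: $-1428$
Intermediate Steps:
$l{\left(R,A \right)} = \frac{A R}{4}$ ($l{\left(R,A \right)} = A R \frac{1}{4} = \frac{A R}{4}$)
$b{\left(n \right)} = - n$ ($b{\left(n \right)} = \frac{1}{4} \cdot 1 \left(-4\right) n = - n$)
$o{\left(V,E \right)} = - 7 E - 2 V$ ($o{\left(V,E \right)} = \left(- 7 E - 3 V\right) + V = - 7 E - 2 V$)
$L{\left(v,k \right)} = v \left(35 + 2 k\right)$ ($L{\left(v,k \right)} = \left(\left(-7\right) \left(-5\right) - 2 \left(- k\right)\right) v = \left(35 + 2 k\right) v = v \left(35 + 2 k\right)$)
$-3777 + L{\left(29,23 \right)} = -3777 + 29 \left(35 + 2 \cdot 23\right) = -3777 + 29 \left(35 + 46\right) = -3777 + 29 \cdot 81 = -3777 + 2349 = -1428$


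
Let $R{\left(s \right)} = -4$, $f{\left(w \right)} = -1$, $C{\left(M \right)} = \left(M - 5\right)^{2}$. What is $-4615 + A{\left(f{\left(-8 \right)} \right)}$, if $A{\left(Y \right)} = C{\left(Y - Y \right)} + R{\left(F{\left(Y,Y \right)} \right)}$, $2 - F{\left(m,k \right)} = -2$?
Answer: $-4594$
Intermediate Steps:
$C{\left(M \right)} = \left(-5 + M\right)^{2}$
$F{\left(m,k \right)} = 4$ ($F{\left(m,k \right)} = 2 - -2 = 2 + 2 = 4$)
$A{\left(Y \right)} = 21$ ($A{\left(Y \right)} = \left(-5 + \left(Y - Y\right)\right)^{2} - 4 = \left(-5 + 0\right)^{2} - 4 = \left(-5\right)^{2} - 4 = 25 - 4 = 21$)
$-4615 + A{\left(f{\left(-8 \right)} \right)} = -4615 + 21 = -4594$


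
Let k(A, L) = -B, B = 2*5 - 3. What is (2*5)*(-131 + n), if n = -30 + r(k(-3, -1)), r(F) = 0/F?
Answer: -1610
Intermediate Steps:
B = 7 (B = 10 - 3 = 7)
k(A, L) = -7 (k(A, L) = -1*7 = -7)
r(F) = 0
n = -30 (n = -30 + 0 = -30)
(2*5)*(-131 + n) = (2*5)*(-131 - 30) = 10*(-161) = -1610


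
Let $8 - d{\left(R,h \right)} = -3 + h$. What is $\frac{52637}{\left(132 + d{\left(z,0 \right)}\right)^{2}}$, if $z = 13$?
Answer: $\frac{4049}{1573} \approx 2.5741$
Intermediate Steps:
$d{\left(R,h \right)} = 11 - h$ ($d{\left(R,h \right)} = 8 - \left(-3 + h\right) = 11 - h$)
$\frac{52637}{\left(132 + d{\left(z,0 \right)}\right)^{2}} = \frac{52637}{\left(132 + \left(11 - 0\right)\right)^{2}} = \frac{52637}{\left(132 + \left(11 + 0\right)\right)^{2}} = \frac{52637}{\left(132 + 11\right)^{2}} = \frac{52637}{143^{2}} = \frac{52637}{20449} = 52637 \cdot \frac{1}{20449} = \frac{4049}{1573}$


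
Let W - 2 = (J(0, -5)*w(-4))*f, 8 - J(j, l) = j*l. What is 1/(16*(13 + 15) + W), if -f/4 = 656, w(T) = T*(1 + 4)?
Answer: 1/420290 ≈ 2.3793e-6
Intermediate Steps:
J(j, l) = 8 - j*l
w(T) = 5*T (w(T) = T*5 = 5*T)
f = -2624 (f = -4*656 = -2624)
W = 419842 (W = 2 + ((8 - 1*0*(-5))*(5*(-4)))*(-2624) = 2 + ((8 + 0)*(-20))*(-2624) = 2 + (8*(-20))*(-2624) = 2 - 160*(-2624) = 2 + 419840 = 419842)
1/(16*(13 + 15) + W) = 1/(16*(13 + 15) + 419842) = 1/(16*28 + 419842) = 1/(448 + 419842) = 1/420290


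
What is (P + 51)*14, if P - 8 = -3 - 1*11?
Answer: 630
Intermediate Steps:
P = -6 (P = 8 + (-3 - 1*11) = 8 + (-3 - 11) = 8 - 14 = -6)
(P + 51)*14 = (-6 + 51)*14 = 45*14 = 630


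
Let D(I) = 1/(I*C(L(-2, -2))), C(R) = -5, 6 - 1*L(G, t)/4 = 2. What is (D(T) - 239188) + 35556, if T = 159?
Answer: -161887441/795 ≈ -2.0363e+5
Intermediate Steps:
L(G, t) = 16 (L(G, t) = 24 - 4*2 = 24 - 8 = 16)
D(I) = -1/(5*I) (D(I) = 1/(I*(-5)) = 1/(-5*I) = -1/(5*I))
(D(T) - 239188) + 35556 = (-1/5/159 - 239188) + 35556 = (-1/5*1/159 - 239188) + 35556 = (-1/795 - 239188) + 35556 = -190154461/795 + 35556 = -161887441/795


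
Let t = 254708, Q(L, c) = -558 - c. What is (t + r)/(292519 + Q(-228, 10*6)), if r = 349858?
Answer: 604566/291901 ≈ 2.0711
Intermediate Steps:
(t + r)/(292519 + Q(-228, 10*6)) = (254708 + 349858)/(292519 + (-558 - 10*6)) = 604566/(292519 + (-558 - 1*60)) = 604566/(292519 + (-558 - 60)) = 604566/(292519 - 618) = 604566/291901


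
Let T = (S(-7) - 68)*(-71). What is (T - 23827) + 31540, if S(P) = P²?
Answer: 9062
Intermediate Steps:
T = 1349 (T = ((-7)² - 68)*(-71) = (49 - 68)*(-71) = -19*(-71) = 1349)
(T - 23827) + 31540 = (1349 - 23827) + 31540 = -22478 + 31540 = 9062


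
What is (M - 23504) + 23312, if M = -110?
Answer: -302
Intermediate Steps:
(M - 23504) + 23312 = (-110 - 23504) + 23312 = -23614 + 23312 = -302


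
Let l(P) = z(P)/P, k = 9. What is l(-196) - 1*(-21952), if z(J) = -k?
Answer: 4302601/196 ≈ 21952.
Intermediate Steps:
z(J) = -9 (z(J) = -1*9 = -9)
l(P) = -9/P
l(-196) - 1*(-21952) = -9/(-196) - 1*(-21952) = -9*(-1/196) + 21952 = 9/196 + 21952 = 4302601/196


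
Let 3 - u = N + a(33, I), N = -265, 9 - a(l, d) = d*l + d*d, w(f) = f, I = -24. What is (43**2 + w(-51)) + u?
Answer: 1841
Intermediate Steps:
a(l, d) = 9 - d**2 - d*l (a(l, d) = 9 - (d*l + d*d) = 9 - (d*l + d**2) = 9 - (d**2 + d*l) = 9 + (-d**2 - d*l) = 9 - d**2 - d*l)
u = 43 (u = 3 - (-265 + (9 - 1*(-24)**2 - 1*(-24)*33)) = 3 - (-265 + (9 - 1*576 + 792)) = 3 - (-265 + (9 - 576 + 792)) = 3 - (-265 + 225) = 3 - 1*(-40) = 3 + 40 = 43)
(43**2 + w(-51)) + u = (43**2 - 51) + 43 = (1849 - 51) + 43 = 1798 + 43 = 1841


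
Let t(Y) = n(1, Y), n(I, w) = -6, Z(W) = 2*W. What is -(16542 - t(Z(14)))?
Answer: -16548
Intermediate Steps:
t(Y) = -6
-(16542 - t(Z(14))) = -(16542 - 1*(-6)) = -(16542 + 6) = -1*16548 = -16548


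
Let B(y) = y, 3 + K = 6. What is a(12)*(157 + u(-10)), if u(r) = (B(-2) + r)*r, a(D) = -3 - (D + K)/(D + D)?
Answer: -8033/8 ≈ -1004.1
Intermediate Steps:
K = 3 (K = -3 + 6 = 3)
a(D) = -3 - (3 + D)/(2*D) (a(D) = -3 - (D + 3)/(D + D) = -3 - (3 + D)/(2*D))
u(r) = r*(-2 + r) (u(r) = (-2 + r)*r = r*(-2 + r))
a(12)*(157 + u(-10)) = ((½)*(-3 - 7*12)/12)*(157 - 10*(-2 - 10)) = ((½)*(1/12)*(-3 - 84))*(157 - 10*(-12)) = ((½)*(1/12)*(-87))*(157 + 120) = -29/8*277 = -8033/8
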